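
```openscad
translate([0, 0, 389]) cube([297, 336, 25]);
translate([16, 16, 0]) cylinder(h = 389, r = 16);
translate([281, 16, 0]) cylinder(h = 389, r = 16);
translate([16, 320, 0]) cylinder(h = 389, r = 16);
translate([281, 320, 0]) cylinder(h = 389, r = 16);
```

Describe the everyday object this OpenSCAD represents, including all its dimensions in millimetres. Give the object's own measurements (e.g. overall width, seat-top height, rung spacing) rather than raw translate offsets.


A simple wooden stool: a rectangular seat 297 mm (x) by 336 mm (y), 25 mm thick, top face at z = 414 mm, on four round legs, each 32 mm in diameter. The legs rest on z = 0, each leg's axis is inset half a diameter from the nearest pair of seat edges (so the leg's bounding box is flush with the corner).


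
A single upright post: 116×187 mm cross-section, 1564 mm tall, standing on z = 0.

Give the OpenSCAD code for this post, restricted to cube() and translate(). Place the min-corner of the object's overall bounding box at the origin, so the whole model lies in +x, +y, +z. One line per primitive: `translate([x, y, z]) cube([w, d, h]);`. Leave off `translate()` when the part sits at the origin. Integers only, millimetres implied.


cube([116, 187, 1564]);


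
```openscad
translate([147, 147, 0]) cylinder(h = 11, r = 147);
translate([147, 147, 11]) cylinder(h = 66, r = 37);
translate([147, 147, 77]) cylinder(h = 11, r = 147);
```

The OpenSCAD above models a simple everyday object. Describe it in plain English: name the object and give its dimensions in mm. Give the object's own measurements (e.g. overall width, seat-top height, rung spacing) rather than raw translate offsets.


A spool: two coaxial disc flanges of radius 147 mm and thickness 11 mm, joined by a core cylinder of radius 37 mm and height 66 mm. The lower flange rests on z = 0 and the three cylinders share a vertical axis.


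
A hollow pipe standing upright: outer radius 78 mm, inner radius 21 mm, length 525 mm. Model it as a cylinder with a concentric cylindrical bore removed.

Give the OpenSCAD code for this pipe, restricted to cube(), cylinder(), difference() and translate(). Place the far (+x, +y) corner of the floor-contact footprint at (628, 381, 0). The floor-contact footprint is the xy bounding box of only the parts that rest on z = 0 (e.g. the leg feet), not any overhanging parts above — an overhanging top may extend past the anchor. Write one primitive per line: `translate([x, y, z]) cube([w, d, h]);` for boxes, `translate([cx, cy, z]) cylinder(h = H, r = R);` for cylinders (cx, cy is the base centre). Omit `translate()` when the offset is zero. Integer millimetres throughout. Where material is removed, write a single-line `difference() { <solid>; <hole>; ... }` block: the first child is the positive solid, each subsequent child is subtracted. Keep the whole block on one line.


difference() { translate([550, 303, 0]) cylinder(h = 525, r = 78); translate([550, 303, 0]) cylinder(h = 525, r = 21); }


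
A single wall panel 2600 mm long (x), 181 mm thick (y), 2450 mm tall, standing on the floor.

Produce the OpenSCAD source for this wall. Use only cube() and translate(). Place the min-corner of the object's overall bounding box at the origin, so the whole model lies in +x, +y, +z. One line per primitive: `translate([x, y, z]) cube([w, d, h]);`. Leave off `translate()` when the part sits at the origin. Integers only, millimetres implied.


cube([2600, 181, 2450]);


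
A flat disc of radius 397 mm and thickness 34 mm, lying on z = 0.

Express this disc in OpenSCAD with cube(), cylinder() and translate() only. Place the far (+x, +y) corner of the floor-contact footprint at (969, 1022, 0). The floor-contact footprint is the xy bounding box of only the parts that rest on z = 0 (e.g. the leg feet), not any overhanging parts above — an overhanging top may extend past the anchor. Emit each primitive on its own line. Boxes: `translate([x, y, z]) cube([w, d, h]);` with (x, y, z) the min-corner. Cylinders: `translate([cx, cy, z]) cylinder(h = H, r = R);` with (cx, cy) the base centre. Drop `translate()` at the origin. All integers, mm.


translate([572, 625, 0]) cylinder(h = 34, r = 397);


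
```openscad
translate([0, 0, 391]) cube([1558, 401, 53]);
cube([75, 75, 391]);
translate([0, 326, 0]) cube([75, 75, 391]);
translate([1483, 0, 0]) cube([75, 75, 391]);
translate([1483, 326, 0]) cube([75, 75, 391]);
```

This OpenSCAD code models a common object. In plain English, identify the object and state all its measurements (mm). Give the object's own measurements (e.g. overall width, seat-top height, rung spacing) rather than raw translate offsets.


A long wooden bench with a 1558 mm (x) × 401 mm (y) seat, 53 mm thick, its top surface 444 mm above the floor. Four 75 mm square legs at the seat corners, flush with the edges, run from z = 0 to the seat underside.


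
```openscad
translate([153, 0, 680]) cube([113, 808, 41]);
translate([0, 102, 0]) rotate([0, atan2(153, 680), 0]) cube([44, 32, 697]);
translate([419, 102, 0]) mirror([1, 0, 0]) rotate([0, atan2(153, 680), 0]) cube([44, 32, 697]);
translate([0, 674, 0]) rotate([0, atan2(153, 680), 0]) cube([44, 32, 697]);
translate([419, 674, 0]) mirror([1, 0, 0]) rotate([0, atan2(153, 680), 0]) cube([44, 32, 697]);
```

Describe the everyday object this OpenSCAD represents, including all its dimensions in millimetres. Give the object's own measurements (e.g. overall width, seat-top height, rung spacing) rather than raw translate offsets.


A sawhorse. A 113×808×41 mm beam (x, y, z) sits on two A-frame leg pairs. Each pair is two raked legs of 44×32 mm section (32 mm along y) splaying symmetrically in x. Each leg rises 680 mm vertically over 153 mm of horizontal reach and is 697 mm long along its own axis. Every leg's outer bottom edge rests on the floor and its outer top edge meets a bottom edge of the beam — the left legs (tilting toward +x) meet the beam's −x bottom edge, the right legs (their mirror images, tilting toward −x) meet its +x bottom edge — so the leg tops tuck under the beam, the beam's underside is 680 mm above the floor, and the feet are 419 mm apart outside-to-outside with the beam centred between them. The two leg pairs are set in 102 mm from either end of the beam.


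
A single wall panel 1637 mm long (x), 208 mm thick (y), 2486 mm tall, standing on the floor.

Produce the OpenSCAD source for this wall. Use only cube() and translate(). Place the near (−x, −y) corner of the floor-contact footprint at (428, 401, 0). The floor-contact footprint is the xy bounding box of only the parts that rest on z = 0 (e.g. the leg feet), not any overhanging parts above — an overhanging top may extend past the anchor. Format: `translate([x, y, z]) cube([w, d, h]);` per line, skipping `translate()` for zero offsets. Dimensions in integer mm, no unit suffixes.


translate([428, 401, 0]) cube([1637, 208, 2486]);


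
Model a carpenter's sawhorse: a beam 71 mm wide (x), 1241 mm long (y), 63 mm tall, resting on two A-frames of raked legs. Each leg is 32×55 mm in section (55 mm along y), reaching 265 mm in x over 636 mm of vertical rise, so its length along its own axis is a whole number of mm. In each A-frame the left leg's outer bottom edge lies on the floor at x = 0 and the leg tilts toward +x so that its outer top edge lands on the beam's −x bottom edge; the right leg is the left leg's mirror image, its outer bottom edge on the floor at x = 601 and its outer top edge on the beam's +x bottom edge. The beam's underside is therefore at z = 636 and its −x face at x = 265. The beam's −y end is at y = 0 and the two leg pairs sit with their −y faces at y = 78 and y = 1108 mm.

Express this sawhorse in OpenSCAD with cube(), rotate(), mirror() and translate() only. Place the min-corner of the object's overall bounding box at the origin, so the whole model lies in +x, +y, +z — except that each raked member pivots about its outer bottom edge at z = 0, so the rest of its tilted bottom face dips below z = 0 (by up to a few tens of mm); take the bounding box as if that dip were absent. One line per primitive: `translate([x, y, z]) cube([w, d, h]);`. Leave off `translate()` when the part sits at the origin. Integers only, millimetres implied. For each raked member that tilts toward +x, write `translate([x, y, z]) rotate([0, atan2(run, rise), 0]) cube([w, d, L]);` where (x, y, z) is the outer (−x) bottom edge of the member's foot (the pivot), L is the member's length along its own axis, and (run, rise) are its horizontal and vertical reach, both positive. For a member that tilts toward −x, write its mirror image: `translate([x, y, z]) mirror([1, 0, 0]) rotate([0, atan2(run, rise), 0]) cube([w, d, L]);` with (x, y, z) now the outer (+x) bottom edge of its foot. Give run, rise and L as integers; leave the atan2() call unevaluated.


translate([265, 0, 636]) cube([71, 1241, 63]);
translate([0, 78, 0]) rotate([0, atan2(265, 636), 0]) cube([32, 55, 689]);
translate([601, 78, 0]) mirror([1, 0, 0]) rotate([0, atan2(265, 636), 0]) cube([32, 55, 689]);
translate([0, 1108, 0]) rotate([0, atan2(265, 636), 0]) cube([32, 55, 689]);
translate([601, 1108, 0]) mirror([1, 0, 0]) rotate([0, atan2(265, 636), 0]) cube([32, 55, 689]);


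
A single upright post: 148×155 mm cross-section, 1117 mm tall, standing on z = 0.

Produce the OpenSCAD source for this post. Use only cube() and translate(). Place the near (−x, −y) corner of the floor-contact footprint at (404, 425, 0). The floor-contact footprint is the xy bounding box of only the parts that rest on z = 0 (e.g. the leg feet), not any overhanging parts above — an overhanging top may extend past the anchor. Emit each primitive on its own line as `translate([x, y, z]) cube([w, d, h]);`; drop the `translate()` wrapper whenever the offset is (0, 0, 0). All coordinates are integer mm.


translate([404, 425, 0]) cube([148, 155, 1117]);


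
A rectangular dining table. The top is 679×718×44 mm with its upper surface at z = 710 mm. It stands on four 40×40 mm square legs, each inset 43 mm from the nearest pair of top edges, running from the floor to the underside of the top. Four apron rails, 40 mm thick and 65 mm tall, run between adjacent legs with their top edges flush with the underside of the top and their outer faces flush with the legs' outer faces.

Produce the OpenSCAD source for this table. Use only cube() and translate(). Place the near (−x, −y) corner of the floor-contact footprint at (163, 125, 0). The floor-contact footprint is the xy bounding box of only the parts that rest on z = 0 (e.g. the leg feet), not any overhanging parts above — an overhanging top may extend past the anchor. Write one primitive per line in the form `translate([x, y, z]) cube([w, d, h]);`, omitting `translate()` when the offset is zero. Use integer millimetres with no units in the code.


// leg_h = 710 - 44 = 666
// apron z = 666 - 65 = 601
translate([120, 82, 666]) cube([679, 718, 44]);
translate([163, 125, 0]) cube([40, 40, 666]);
translate([716, 125, 0]) cube([40, 40, 666]);
translate([163, 717, 0]) cube([40, 40, 666]);
translate([716, 717, 0]) cube([40, 40, 666]);
translate([203, 125, 601]) cube([513, 40, 65]);
translate([203, 717, 601]) cube([513, 40, 65]);
translate([163, 165, 601]) cube([40, 552, 65]);
translate([716, 165, 601]) cube([40, 552, 65]);


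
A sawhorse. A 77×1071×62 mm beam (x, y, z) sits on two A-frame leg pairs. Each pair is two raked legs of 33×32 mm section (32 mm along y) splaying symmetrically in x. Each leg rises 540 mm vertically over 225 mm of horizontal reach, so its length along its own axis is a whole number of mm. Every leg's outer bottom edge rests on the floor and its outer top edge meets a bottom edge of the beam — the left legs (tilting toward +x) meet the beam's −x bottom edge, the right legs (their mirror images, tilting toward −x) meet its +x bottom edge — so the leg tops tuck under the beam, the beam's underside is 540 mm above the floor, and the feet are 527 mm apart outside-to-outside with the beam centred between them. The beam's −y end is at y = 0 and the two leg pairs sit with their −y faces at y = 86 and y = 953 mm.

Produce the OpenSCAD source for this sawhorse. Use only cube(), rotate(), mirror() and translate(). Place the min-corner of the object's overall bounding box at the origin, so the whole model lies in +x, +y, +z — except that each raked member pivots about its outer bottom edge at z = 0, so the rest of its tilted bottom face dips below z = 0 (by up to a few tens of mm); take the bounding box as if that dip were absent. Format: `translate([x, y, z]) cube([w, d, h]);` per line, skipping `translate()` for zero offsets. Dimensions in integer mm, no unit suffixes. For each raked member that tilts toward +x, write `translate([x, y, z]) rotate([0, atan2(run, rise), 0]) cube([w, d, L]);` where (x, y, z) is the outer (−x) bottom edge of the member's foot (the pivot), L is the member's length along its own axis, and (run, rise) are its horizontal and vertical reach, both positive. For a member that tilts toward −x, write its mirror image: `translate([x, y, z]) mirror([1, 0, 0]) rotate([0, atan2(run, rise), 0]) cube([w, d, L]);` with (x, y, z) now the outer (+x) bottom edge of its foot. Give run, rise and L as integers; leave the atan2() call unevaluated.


translate([225, 0, 540]) cube([77, 1071, 62]);
translate([0, 86, 0]) rotate([0, atan2(225, 540), 0]) cube([33, 32, 585]);
translate([527, 86, 0]) mirror([1, 0, 0]) rotate([0, atan2(225, 540), 0]) cube([33, 32, 585]);
translate([0, 953, 0]) rotate([0, atan2(225, 540), 0]) cube([33, 32, 585]);
translate([527, 953, 0]) mirror([1, 0, 0]) rotate([0, atan2(225, 540), 0]) cube([33, 32, 585]);


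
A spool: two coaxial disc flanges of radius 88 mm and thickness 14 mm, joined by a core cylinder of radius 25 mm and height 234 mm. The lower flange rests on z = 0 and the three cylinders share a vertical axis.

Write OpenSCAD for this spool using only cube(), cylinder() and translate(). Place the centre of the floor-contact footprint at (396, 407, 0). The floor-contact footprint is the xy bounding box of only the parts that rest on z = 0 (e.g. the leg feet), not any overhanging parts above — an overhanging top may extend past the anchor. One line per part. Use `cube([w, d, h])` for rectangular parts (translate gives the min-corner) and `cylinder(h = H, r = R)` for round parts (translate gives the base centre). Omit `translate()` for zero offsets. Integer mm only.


translate([396, 407, 0]) cylinder(h = 14, r = 88);
translate([396, 407, 14]) cylinder(h = 234, r = 25);
translate([396, 407, 248]) cylinder(h = 14, r = 88);


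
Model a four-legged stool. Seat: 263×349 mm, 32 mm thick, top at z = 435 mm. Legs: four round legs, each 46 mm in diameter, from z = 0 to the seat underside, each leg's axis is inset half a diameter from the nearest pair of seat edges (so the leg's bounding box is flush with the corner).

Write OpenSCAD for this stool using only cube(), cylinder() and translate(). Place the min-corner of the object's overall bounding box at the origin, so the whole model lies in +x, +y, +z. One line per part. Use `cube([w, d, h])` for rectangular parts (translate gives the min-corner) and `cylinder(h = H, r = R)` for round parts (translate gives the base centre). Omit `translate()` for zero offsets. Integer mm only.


translate([0, 0, 403]) cube([263, 349, 32]);
translate([23, 23, 0]) cylinder(h = 403, r = 23);
translate([240, 23, 0]) cylinder(h = 403, r = 23);
translate([23, 326, 0]) cylinder(h = 403, r = 23);
translate([240, 326, 0]) cylinder(h = 403, r = 23);


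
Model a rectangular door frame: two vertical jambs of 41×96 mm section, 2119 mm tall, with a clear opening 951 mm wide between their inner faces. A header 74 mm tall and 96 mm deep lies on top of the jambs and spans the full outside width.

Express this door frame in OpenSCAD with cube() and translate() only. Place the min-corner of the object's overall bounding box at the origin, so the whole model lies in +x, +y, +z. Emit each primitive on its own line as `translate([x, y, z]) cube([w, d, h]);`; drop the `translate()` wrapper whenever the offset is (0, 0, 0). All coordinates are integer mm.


cube([41, 96, 2119]);
translate([992, 0, 0]) cube([41, 96, 2119]);
translate([0, 0, 2119]) cube([1033, 96, 74]);


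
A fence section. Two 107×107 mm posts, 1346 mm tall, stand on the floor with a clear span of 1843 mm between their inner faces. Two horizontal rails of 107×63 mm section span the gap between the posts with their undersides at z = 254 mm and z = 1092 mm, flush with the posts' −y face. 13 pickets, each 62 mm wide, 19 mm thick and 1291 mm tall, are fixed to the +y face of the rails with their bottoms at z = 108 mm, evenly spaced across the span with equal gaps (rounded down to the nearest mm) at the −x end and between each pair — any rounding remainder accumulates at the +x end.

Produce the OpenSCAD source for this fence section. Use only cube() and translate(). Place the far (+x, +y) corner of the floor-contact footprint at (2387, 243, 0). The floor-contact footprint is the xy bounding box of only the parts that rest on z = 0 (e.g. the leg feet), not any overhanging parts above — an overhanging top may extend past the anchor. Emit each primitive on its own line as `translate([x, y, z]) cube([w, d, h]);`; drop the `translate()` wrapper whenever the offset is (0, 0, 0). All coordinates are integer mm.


translate([330, 136, 0]) cube([107, 107, 1346]);
translate([2280, 136, 0]) cube([107, 107, 1346]);
translate([437, 136, 254]) cube([1843, 107, 63]);
translate([437, 136, 1092]) cube([1843, 107, 63]);
translate([511, 243, 108]) cube([62, 19, 1291]);
translate([647, 243, 108]) cube([62, 19, 1291]);
translate([783, 243, 108]) cube([62, 19, 1291]);
translate([919, 243, 108]) cube([62, 19, 1291]);
translate([1055, 243, 108]) cube([62, 19, 1291]);
translate([1191, 243, 108]) cube([62, 19, 1291]);
translate([1327, 243, 108]) cube([62, 19, 1291]);
translate([1463, 243, 108]) cube([62, 19, 1291]);
translate([1599, 243, 108]) cube([62, 19, 1291]);
translate([1735, 243, 108]) cube([62, 19, 1291]);
translate([1871, 243, 108]) cube([62, 19, 1291]);
translate([2007, 243, 108]) cube([62, 19, 1291]);
translate([2143, 243, 108]) cube([62, 19, 1291]);


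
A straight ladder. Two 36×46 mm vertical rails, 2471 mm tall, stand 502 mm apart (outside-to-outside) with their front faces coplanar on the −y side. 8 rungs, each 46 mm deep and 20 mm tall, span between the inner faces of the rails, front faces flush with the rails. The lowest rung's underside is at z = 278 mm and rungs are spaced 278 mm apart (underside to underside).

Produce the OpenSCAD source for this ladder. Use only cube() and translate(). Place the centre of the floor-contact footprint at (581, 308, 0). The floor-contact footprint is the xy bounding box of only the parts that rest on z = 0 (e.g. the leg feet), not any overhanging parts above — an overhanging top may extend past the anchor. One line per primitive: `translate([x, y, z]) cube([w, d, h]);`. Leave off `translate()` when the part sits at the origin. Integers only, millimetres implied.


translate([330, 285, 0]) cube([36, 46, 2471]);
translate([796, 285, 0]) cube([36, 46, 2471]);
translate([366, 285, 278]) cube([430, 46, 20]);
translate([366, 285, 556]) cube([430, 46, 20]);
translate([366, 285, 834]) cube([430, 46, 20]);
translate([366, 285, 1112]) cube([430, 46, 20]);
translate([366, 285, 1390]) cube([430, 46, 20]);
translate([366, 285, 1668]) cube([430, 46, 20]);
translate([366, 285, 1946]) cube([430, 46, 20]);
translate([366, 285, 2224]) cube([430, 46, 20]);


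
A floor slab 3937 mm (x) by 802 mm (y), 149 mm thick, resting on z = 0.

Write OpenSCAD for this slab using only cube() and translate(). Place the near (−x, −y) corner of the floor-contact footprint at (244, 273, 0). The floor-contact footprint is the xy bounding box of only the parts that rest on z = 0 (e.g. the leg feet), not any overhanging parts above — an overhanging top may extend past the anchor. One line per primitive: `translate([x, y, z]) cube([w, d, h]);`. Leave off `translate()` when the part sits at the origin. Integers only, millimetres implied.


translate([244, 273, 0]) cube([3937, 802, 149]);


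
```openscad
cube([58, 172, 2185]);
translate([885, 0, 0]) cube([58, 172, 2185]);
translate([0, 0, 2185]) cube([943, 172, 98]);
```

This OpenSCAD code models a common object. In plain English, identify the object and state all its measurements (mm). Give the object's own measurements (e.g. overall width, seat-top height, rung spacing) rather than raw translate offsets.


A door frame. The clear opening is 827 mm wide and 2185 mm high. Two 58 mm wide jambs, 172 mm deep, stand either side of the opening from the floor to the top of the opening. A 98 mm thick head sits across the top of both jambs, spanning the full outside width of the frame.


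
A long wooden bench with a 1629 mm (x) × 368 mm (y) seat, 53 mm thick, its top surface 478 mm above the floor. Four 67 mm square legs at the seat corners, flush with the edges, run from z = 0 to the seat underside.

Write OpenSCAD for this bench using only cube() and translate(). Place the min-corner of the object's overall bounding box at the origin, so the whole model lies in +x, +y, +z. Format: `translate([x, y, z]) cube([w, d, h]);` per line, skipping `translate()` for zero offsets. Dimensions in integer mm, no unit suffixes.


// leg_h = 478 − 53 = 425
translate([0, 0, 425]) cube([1629, 368, 53]);
cube([67, 67, 425]);
translate([0, 301, 0]) cube([67, 67, 425]);
translate([1562, 0, 0]) cube([67, 67, 425]);
translate([1562, 301, 0]) cube([67, 67, 425]);


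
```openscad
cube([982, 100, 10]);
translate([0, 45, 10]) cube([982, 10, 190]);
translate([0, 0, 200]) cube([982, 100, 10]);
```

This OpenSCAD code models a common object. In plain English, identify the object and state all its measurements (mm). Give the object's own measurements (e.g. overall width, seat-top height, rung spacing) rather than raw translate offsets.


An I-beam lying along x, 982 mm long. Overall section height 210 mm. Two flanges 100 mm wide (y) and 10 mm thick, one on the floor and one at the top; a web 10 mm thick runs between them, centred on the flange width.


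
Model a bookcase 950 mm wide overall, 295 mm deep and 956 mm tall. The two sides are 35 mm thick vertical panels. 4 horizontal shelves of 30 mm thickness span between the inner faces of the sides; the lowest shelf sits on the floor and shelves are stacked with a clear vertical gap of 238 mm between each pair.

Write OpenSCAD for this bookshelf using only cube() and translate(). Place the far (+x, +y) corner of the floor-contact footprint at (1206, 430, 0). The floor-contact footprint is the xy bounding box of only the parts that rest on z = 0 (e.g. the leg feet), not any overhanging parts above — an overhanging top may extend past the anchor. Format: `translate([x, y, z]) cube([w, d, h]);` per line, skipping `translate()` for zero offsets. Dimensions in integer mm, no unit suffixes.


translate([256, 135, 0]) cube([35, 295, 956]);
translate([1171, 135, 0]) cube([35, 295, 956]);
translate([291, 135, 0]) cube([880, 295, 30]);
translate([291, 135, 268]) cube([880, 295, 30]);
translate([291, 135, 536]) cube([880, 295, 30]);
translate([291, 135, 804]) cube([880, 295, 30]);


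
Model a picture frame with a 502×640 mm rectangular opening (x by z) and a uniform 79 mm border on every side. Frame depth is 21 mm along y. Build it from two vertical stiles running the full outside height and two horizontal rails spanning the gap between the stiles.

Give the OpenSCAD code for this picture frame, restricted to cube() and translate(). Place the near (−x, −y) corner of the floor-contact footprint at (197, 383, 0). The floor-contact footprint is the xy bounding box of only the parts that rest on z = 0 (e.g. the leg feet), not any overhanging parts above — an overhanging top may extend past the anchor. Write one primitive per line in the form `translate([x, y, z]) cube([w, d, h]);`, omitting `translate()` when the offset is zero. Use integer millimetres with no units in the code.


translate([197, 383, 0]) cube([79, 21, 798]);
translate([778, 383, 0]) cube([79, 21, 798]);
translate([276, 383, 0]) cube([502, 21, 79]);
translate([276, 383, 719]) cube([502, 21, 79]);


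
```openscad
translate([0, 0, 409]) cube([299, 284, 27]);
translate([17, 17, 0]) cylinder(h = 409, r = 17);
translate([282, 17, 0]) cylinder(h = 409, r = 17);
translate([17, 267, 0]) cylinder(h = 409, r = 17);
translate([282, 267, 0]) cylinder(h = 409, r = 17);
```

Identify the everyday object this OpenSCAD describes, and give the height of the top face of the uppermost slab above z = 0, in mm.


A stool. The seat height is 436 mm.

A 299×284×27 slab at z = 409 on four corner cylinders — a stool. The seat top is 409 + 27 = 436 mm.


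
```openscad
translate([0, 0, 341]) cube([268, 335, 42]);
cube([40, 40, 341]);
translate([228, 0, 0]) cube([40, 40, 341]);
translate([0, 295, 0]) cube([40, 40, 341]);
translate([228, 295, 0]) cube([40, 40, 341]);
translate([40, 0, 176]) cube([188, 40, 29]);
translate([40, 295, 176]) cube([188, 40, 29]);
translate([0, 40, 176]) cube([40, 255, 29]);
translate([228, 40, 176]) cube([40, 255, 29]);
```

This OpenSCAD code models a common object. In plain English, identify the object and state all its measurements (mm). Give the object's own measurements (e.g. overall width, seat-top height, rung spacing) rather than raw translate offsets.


A four-legged stool. The seat is a 268×335×42 mm slab whose top surface is at z = 383 mm; four square legs, each 40×40 mm in cross-section, run from the floor (z = 0) to the underside of the seat, each flush with a corner of the seat. Four stretchers, 40 mm wide and 29 mm tall, connect adjacent legs with their undersides at z = 176 mm, each running between the inner faces of the legs it joins and aligned with the legs' outer faces on the other axis.


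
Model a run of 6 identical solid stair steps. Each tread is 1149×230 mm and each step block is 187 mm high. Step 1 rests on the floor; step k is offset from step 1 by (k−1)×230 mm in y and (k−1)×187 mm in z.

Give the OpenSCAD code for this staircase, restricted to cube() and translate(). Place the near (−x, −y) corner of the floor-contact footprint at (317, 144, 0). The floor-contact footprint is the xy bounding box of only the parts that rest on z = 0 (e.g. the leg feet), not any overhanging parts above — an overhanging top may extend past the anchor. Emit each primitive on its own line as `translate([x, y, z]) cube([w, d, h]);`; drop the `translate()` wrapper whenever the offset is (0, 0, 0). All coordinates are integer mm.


translate([317, 144, 0]) cube([1149, 230, 187]);
translate([317, 374, 187]) cube([1149, 230, 187]);
translate([317, 604, 374]) cube([1149, 230, 187]);
translate([317, 834, 561]) cube([1149, 230, 187]);
translate([317, 1064, 748]) cube([1149, 230, 187]);
translate([317, 1294, 935]) cube([1149, 230, 187]);


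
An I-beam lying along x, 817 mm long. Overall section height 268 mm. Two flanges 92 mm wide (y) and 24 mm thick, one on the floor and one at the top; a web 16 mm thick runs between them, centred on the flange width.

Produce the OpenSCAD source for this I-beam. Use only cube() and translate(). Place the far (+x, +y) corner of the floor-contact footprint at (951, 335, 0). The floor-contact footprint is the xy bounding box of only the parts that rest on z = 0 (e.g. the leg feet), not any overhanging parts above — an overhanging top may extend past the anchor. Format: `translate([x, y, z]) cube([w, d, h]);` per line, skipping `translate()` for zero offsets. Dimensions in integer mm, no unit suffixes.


translate([134, 243, 0]) cube([817, 92, 24]);
translate([134, 281, 24]) cube([817, 16, 220]);
translate([134, 243, 244]) cube([817, 92, 24]);


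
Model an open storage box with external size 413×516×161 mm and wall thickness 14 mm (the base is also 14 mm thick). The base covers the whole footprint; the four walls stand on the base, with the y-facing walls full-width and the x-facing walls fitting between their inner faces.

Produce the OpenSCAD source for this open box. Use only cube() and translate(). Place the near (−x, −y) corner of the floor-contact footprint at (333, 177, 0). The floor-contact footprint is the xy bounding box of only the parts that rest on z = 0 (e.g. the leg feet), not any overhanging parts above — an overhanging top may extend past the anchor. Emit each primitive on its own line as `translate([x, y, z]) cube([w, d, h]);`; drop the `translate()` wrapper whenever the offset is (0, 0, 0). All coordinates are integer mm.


translate([333, 177, 0]) cube([413, 516, 14]);
translate([333, 177, 14]) cube([413, 14, 147]);
translate([333, 679, 14]) cube([413, 14, 147]);
translate([333, 191, 14]) cube([14, 488, 147]);
translate([732, 191, 14]) cube([14, 488, 147]);


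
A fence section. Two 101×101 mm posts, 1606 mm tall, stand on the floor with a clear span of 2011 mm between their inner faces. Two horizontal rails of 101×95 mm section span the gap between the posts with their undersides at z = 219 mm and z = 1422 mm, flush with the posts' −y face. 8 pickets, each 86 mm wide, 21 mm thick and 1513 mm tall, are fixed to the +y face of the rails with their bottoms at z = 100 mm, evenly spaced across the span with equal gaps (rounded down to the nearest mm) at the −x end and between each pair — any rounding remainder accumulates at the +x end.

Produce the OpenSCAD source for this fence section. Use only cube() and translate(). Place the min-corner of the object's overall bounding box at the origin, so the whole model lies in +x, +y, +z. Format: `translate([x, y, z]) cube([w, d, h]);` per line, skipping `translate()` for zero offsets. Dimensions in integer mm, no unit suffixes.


cube([101, 101, 1606]);
translate([2112, 0, 0]) cube([101, 101, 1606]);
translate([101, 0, 219]) cube([2011, 101, 95]);
translate([101, 0, 1422]) cube([2011, 101, 95]);
translate([248, 101, 100]) cube([86, 21, 1513]);
translate([481, 101, 100]) cube([86, 21, 1513]);
translate([714, 101, 100]) cube([86, 21, 1513]);
translate([947, 101, 100]) cube([86, 21, 1513]);
translate([1180, 101, 100]) cube([86, 21, 1513]);
translate([1413, 101, 100]) cube([86, 21, 1513]);
translate([1646, 101, 100]) cube([86, 21, 1513]);
translate([1879, 101, 100]) cube([86, 21, 1513]);


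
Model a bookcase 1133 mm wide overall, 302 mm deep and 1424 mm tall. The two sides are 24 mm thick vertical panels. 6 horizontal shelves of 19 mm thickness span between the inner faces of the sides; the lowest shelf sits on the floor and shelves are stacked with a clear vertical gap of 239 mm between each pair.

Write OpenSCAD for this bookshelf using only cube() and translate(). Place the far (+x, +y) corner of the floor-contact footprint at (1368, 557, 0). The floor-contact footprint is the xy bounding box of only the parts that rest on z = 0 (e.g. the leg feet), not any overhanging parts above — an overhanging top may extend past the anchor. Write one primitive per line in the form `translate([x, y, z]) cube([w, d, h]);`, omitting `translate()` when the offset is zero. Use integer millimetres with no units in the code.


translate([235, 255, 0]) cube([24, 302, 1424]);
translate([1344, 255, 0]) cube([24, 302, 1424]);
translate([259, 255, 0]) cube([1085, 302, 19]);
translate([259, 255, 258]) cube([1085, 302, 19]);
translate([259, 255, 516]) cube([1085, 302, 19]);
translate([259, 255, 774]) cube([1085, 302, 19]);
translate([259, 255, 1032]) cube([1085, 302, 19]);
translate([259, 255, 1290]) cube([1085, 302, 19]);


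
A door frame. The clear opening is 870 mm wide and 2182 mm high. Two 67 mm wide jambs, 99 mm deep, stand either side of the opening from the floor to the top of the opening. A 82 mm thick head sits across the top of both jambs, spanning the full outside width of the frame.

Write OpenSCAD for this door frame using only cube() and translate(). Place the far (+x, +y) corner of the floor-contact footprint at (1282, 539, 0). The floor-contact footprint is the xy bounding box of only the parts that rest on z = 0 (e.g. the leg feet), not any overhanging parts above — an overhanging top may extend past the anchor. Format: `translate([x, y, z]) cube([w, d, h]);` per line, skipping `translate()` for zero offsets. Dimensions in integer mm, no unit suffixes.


translate([278, 440, 0]) cube([67, 99, 2182]);
translate([1215, 440, 0]) cube([67, 99, 2182]);
translate([278, 440, 2182]) cube([1004, 99, 82]);


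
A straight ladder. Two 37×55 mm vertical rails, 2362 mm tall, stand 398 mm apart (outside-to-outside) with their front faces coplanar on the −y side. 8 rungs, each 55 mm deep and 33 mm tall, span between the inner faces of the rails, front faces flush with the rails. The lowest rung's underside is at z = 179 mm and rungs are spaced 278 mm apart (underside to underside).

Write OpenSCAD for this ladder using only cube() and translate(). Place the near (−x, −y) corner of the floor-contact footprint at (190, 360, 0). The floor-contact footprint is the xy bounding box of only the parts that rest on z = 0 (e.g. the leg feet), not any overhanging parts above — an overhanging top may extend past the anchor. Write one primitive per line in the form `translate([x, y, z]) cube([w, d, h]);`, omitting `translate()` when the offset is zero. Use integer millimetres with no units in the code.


// rung span = 398 - 2*37 = 324
// rung[k] z = 179 + k*278
translate([190, 360, 0]) cube([37, 55, 2362]);
translate([551, 360, 0]) cube([37, 55, 2362]);
translate([227, 360, 179]) cube([324, 55, 33]);
translate([227, 360, 457]) cube([324, 55, 33]);
translate([227, 360, 735]) cube([324, 55, 33]);
translate([227, 360, 1013]) cube([324, 55, 33]);
translate([227, 360, 1291]) cube([324, 55, 33]);
translate([227, 360, 1569]) cube([324, 55, 33]);
translate([227, 360, 1847]) cube([324, 55, 33]);
translate([227, 360, 2125]) cube([324, 55, 33]);


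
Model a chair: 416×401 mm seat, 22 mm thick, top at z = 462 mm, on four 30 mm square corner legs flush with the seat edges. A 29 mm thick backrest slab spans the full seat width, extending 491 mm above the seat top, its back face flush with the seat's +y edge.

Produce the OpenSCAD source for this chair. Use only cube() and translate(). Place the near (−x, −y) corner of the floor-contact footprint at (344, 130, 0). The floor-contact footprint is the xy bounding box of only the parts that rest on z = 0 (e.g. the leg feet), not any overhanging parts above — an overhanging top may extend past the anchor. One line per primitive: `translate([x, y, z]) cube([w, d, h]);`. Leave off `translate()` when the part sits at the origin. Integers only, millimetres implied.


translate([344, 130, 440]) cube([416, 401, 22]);
translate([344, 130, 0]) cube([30, 30, 440]);
translate([730, 130, 0]) cube([30, 30, 440]);
translate([344, 501, 0]) cube([30, 30, 440]);
translate([730, 501, 0]) cube([30, 30, 440]);
translate([344, 502, 462]) cube([416, 29, 491]);


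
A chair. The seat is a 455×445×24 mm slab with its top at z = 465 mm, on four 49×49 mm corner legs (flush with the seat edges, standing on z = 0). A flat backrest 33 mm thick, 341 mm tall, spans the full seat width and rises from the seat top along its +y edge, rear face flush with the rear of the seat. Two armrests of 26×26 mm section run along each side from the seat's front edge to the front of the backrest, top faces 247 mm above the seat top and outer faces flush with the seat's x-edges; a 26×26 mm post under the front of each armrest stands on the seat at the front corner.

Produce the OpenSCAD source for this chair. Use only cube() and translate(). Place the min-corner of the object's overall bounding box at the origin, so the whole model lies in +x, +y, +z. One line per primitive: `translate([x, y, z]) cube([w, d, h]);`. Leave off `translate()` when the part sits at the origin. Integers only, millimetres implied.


translate([0, 0, 441]) cube([455, 445, 24]);
cube([49, 49, 441]);
translate([406, 0, 0]) cube([49, 49, 441]);
translate([0, 396, 0]) cube([49, 49, 441]);
translate([406, 396, 0]) cube([49, 49, 441]);
translate([0, 412, 465]) cube([455, 33, 341]);
translate([0, 0, 686]) cube([26, 412, 26]);
translate([429, 0, 686]) cube([26, 412, 26]);
translate([0, 0, 465]) cube([26, 26, 221]);
translate([429, 0, 465]) cube([26, 26, 221]);


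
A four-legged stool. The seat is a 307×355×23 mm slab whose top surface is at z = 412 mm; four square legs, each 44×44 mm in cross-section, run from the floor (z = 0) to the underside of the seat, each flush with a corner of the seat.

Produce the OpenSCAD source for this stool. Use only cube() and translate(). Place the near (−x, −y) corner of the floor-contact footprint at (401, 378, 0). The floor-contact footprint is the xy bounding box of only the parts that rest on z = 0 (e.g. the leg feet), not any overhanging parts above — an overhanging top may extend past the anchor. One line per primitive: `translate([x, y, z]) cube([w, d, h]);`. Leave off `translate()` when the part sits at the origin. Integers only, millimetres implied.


translate([401, 378, 389]) cube([307, 355, 23]);
translate([401, 378, 0]) cube([44, 44, 389]);
translate([664, 378, 0]) cube([44, 44, 389]);
translate([401, 689, 0]) cube([44, 44, 389]);
translate([664, 689, 0]) cube([44, 44, 389]);


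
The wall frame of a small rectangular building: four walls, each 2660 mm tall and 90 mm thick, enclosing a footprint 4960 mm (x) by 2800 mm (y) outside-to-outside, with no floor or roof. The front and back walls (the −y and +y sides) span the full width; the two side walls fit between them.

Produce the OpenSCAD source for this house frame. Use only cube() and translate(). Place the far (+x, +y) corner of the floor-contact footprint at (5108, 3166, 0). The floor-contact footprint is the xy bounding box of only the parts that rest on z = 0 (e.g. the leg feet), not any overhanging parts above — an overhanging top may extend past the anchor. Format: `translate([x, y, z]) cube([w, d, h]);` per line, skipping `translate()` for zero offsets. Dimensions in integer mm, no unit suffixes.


translate([148, 366, 0]) cube([4960, 90, 2660]);
translate([148, 3076, 0]) cube([4960, 90, 2660]);
translate([148, 456, 0]) cube([90, 2620, 2660]);
translate([5018, 456, 0]) cube([90, 2620, 2660]);


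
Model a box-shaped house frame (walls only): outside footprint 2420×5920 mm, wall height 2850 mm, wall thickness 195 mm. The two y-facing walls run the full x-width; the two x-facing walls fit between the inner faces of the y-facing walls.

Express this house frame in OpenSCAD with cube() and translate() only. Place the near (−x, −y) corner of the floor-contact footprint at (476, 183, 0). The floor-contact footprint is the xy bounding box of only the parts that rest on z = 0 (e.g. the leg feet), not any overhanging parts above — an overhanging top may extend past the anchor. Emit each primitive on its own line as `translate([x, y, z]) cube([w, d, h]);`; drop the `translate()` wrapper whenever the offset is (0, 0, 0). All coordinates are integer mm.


translate([476, 183, 0]) cube([2420, 195, 2850]);
translate([476, 5908, 0]) cube([2420, 195, 2850]);
translate([476, 378, 0]) cube([195, 5530, 2850]);
translate([2701, 378, 0]) cube([195, 5530, 2850]);


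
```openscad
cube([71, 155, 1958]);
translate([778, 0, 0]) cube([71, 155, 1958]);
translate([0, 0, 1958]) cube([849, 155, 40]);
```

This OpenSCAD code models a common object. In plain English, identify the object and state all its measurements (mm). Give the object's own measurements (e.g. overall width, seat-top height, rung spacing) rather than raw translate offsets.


A door frame. The clear opening is 707 mm wide and 1958 mm high. Two 71 mm wide jambs, 155 mm deep, stand either side of the opening from the floor to the top of the opening. A 40 mm thick head sits across the top of both jambs, spanning the full outside width of the frame.


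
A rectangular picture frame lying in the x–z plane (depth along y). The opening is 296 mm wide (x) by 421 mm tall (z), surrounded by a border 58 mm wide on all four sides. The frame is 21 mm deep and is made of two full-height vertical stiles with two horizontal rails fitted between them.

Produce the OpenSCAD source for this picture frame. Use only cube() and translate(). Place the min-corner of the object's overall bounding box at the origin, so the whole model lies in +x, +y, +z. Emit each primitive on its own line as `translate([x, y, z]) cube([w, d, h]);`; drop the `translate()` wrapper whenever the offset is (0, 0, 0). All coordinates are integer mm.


cube([58, 21, 537]);
translate([354, 0, 0]) cube([58, 21, 537]);
translate([58, 0, 0]) cube([296, 21, 58]);
translate([58, 0, 479]) cube([296, 21, 58]);
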